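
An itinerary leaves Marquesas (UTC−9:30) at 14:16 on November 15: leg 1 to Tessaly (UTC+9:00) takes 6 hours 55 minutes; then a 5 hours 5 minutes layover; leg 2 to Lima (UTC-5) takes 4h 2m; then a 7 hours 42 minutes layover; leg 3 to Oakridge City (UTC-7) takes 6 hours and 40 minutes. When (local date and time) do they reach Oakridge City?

Convert departure to UTC: 14:16 + 9:30 = 23:46 UTC on Nov 15.
Add 6 hours and 55 minutes leg 1 → 06:41 UTC (Nov 16).
Add 5 hours and 5 minutes layover in Tessaly → 11:46 UTC.
Add 4 hours and 2 minutes leg 2 → 15:48 UTC.
Add 7 hours 42 minutes layover in Lima → 23:30 UTC.
Add 6 hours and 40 minutes leg 3 → 06:10 UTC (Nov 17).
Oakridge City is UTC−7:00, so local arrival = 06:10 − 7:00 = 23:10 on Nov 16.

23:10 on November 16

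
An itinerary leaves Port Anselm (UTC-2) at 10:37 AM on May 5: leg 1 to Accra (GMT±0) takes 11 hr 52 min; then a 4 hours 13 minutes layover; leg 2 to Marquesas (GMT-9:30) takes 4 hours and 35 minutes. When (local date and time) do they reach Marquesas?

Convert departure to UTC: 10:37 AM + 2:00 = 12:37 PM UTC on May 5.
Add 11 hours 52 minutes leg 1 → 12:29 AM UTC (May 6).
Add 4 hours 13 minutes layover in Accra → 4:42 AM UTC.
Add 4 hours and 35 minutes leg 2 → 9:17 AM UTC.
Marquesas is UTC−9:30, so local arrival = 9:17 AM − 9:30 = 11:47 PM on May 5.

11:47 PM on May 5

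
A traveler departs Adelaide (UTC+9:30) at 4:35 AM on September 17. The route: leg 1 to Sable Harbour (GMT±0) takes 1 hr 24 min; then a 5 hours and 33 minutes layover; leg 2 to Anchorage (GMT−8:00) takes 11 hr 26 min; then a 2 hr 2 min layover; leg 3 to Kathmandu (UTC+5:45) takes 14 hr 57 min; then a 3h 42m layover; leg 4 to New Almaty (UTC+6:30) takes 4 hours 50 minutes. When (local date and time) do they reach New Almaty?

9:29 PM on September 18

Convert departure to UTC: 4:35 AM − 9:30 = 7:05 PM UTC on Sep 16.
Add 1 hour and 24 minutes leg 1 → 8:29 PM UTC.
Add 5 hours 33 minutes layover in Sable Harbour → 2:02 AM UTC (Sep 17).
Add 11 hours and 26 minutes leg 2 → 1:28 PM UTC.
Add 2 hours and 2 minutes layover in Anchorage → 3:30 PM UTC.
Add 14 hours and 57 minutes leg 3 → 6:27 AM UTC (Sep 18).
Add 3 hours 42 minutes layover in Kathmandu → 10:09 AM UTC.
Add 4 hours and 50 minutes leg 4 → 2:59 PM UTC.
New Almaty is UTC+6:30, so local arrival = 2:59 PM + 6:30 = 9:29 PM on Sep 18.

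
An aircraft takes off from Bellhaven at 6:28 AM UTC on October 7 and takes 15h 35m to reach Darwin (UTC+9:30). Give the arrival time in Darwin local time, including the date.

Departure is given in UTC: 6:28 AM on Oct 7.
Add 15 hours 35 minutes → 10:03 PM UTC.
Darwin is UTC+9:30: 10:03 PM + 9:30 = 7:33 AM on Oct 8.

7:33 AM on Oct 8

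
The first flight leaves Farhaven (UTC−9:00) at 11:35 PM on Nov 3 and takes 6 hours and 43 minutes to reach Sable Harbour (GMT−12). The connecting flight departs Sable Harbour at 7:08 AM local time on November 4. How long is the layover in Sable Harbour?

3 hours 50 minutes

Convert departure to UTC: 11:35 PM + 9:00 = 8:35 AM UTC on Nov 4.
Add 6 hours and 43 minutes flight time → 3:18 PM UTC.
Sable Harbour is UTC−12:00, so local arrival = 3:18 PM − 12:00 = 3:18 AM on Nov 4.
Layover = 7:08 AM − 3:18 AM = 3 hours 50 minutes.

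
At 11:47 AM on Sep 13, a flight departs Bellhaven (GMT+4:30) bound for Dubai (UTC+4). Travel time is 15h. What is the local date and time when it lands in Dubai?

Convert departure to UTC: 11:47 AM − 4:30 = 7:17 AM UTC on Sep 13.
Add 15 hours travel time → 10:17 PM UTC.
Dubai is UTC+4:00, so local arrival = 10:17 PM + 4:00 = 2:17 AM on Sep 14.

2:17 AM on September 14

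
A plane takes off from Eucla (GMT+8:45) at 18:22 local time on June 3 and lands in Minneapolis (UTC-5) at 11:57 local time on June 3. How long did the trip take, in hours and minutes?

7 hours 20 minutes

Minneapolis is 13:45 behind Eucla.
Clock-face elapsed time (ignoring zones) is −6 hours 25 minutes.
Actual elapsed = −6 hours 25 minutes + 13:45 = 7 hours 20 minutes.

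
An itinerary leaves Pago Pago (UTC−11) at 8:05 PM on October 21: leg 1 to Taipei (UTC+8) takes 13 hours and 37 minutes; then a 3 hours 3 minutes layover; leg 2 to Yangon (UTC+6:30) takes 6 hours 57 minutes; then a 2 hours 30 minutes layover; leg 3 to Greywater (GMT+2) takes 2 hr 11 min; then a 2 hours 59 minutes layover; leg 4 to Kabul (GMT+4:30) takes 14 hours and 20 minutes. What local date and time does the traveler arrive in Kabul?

Convert departure to UTC: 8:05 PM + 11:00 = 7:05 AM UTC on Oct 22.
Add 13 hours 37 minutes leg 1 → 8:42 PM UTC.
Add 3 hours and 3 minutes layover in Taipei → 11:45 PM UTC.
Add 6 hours and 57 minutes leg 2 → 6:42 AM UTC (Oct 23).
Add 2 hours and 30 minutes layover in Yangon → 9:12 AM UTC.
Add 2 hours 11 minutes leg 3 → 11:23 AM UTC.
Add 2 hours 59 minutes layover in Greywater → 2:22 PM UTC.
Add 14 hours 20 minutes leg 4 → 4:42 AM UTC (Oct 24).
Kabul is UTC+4:30, so local arrival = 4:42 AM + 4:30 = 9:12 AM on Oct 24.

9:12 AM on Oct 24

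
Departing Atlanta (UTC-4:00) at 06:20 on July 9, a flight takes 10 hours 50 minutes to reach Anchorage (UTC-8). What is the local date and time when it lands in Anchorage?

Convert departure to UTC: 06:20 + 4:00 = 10:20 UTC on Jul 9.
Add 10 hours and 50 minutes travel time → 21:10 UTC.
Anchorage is UTC−8:00, so local arrival = 21:10 − 8:00 = 13:10 on Jul 9.

13:10 on July 9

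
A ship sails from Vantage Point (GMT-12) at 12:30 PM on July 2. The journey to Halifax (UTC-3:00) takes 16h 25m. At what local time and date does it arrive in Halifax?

1:55 PM on July 3

Halifax is 9:00 ahead of Vantage Point.
After 16 hours and 25 minutes it is 4:55 AM (Jul 3) in Vantage Point.
Shift by the zone difference: 4:55 AM + 9:00 = 1:55 PM on Jul 3 in Halifax.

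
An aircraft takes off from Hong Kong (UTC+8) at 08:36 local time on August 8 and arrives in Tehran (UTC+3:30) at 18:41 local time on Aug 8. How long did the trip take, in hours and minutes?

Departure in UTC: 08:36 − 8:00 = 00:36 on Aug 8.
Arrival in UTC: 18:41 − 3:30 = 15:11 on Aug 8.
Elapsed = 15:11 − 00:36 = 14 hours 35 minutes.

14 hours 35 minutes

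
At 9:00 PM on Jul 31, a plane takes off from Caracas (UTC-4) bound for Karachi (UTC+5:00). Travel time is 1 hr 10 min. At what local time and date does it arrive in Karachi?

Convert departure to UTC: 9:00 PM + 4:00 = 1:00 AM UTC on Aug 1.
Add 1 hour 10 minutes travel time → 2:10 AM UTC.
Karachi is UTC+5:00, so local arrival = 2:10 AM + 5:00 = 7:10 AM on Aug 1.

7:10 AM on Aug 1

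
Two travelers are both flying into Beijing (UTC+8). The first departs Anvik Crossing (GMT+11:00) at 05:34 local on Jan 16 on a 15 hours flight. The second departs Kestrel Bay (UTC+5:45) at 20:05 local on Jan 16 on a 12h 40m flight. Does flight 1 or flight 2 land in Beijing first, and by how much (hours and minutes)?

the first, by 17 hours 26 minutes

Flight 1 in UTC: 05:34 − 11:00 = 18:34 on Jan 15.
+15 hours → arrive 09:34 UTC on Jan 16.
Flight 2 in UTC: 20:05 − 5:45 = 14:20 on Jan 16.
+12 hours and 40 minutes → arrive 03:00 UTC on Jan 17.
Flight 1 lands earlier by 17 hours 26 minutes.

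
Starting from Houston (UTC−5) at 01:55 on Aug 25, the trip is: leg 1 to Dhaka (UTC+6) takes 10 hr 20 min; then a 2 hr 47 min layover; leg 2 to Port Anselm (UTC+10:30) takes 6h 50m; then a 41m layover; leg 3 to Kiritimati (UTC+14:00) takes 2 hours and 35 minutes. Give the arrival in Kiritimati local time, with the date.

20:08 on Aug 26

Convert departure to UTC: 01:55 + 5:00 = 06:55 UTC on Aug 25.
Add 10 hours 20 minutes leg 1 → 17:15 UTC.
Add 2 hours and 47 minutes layover in Dhaka → 20:02 UTC.
Add 6 hours 50 minutes leg 2 → 02:52 UTC (Aug 26).
Add 41 minutes layover in Port Anselm → 03:33 UTC.
Add 2 hours and 35 minutes leg 3 → 06:08 UTC.
Kiritimati is UTC+14:00, so local arrival = 06:08 + 14:00 = 20:08 on Aug 26.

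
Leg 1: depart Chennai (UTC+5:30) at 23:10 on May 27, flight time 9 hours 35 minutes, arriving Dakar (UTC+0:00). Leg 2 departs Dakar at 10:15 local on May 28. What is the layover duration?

7 hours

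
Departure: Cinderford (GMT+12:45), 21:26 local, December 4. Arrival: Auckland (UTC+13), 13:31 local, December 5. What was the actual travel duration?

Departure in UTC: 21:26 − 12:45 = 08:41 on Dec 4.
Arrival in UTC: 13:31 − 13:00 = 00:31 on Dec 5.
Elapsed = 00:31 − 08:41 (+1 day) = 15 hours 50 minutes.

15 hours 50 minutes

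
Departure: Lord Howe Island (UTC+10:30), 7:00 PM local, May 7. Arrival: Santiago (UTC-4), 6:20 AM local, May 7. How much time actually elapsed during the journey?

1 hour 50 minutes

Departure in UTC: 7:00 PM − 10:30 = 8:30 AM on May 7.
Arrival in UTC: 6:20 AM + 4:00 = 10:20 AM on May 7.
Elapsed = 10:20 AM − 8:30 AM = 1 hour 50 minutes.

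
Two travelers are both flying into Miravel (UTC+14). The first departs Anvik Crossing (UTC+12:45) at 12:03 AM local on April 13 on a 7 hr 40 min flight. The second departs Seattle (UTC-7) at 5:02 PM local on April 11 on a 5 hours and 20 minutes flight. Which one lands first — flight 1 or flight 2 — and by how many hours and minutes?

Flight 1 in UTC: 12:03 AM − 12:45 = 11:18 AM on Apr 12.
+7 hours 40 minutes → arrive 6:58 PM UTC on Apr 12.
Flight 2 in UTC: 5:02 PM + 7:00 = 12:02 AM on Apr 12.
+5 hours 20 minutes → arrive 5:22 AM UTC on Apr 12.
Flight 2 lands earlier by 13 hours 36 minutes.

the second, by 13 hours 36 minutes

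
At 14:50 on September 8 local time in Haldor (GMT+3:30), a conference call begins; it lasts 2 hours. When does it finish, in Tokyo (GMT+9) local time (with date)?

22:20 on September 8

Convert start to UTC: 14:50 − 3:30 = 11:20 UTC on Sep 8.
Add 2 hours duration → 13:20 UTC.
Tokyo is UTC+9:00, so local end time = 13:20 + 9:00 = 22:20 on Sep 8.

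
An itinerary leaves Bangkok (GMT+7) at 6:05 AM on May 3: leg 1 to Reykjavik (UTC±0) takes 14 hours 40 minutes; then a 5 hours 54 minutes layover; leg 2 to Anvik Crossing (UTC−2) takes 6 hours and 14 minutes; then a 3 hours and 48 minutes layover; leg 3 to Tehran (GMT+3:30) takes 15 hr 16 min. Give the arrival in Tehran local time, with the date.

Convert departure to UTC: 6:05 AM − 7:00 = 11:05 PM UTC on May 2.
Add 14 hours 40 minutes leg 1 → 1:45 PM UTC (May 3).
Add 5 hours 54 minutes layover in Reykjavik → 7:39 PM UTC.
Add 6 hours and 14 minutes leg 2 → 1:53 AM UTC (May 4).
Add 3 hours 48 minutes layover in Anvik Crossing → 5:41 AM UTC.
Add 15 hours 16 minutes leg 3 → 8:57 PM UTC.
Tehran is UTC+3:30, so local arrival = 8:57 PM + 3:30 = 12:27 AM on May 5.

12:27 AM on May 5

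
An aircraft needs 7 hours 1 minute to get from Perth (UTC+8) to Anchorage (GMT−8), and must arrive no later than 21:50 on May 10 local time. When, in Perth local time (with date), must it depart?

Target arrival in UTC: 21:50 + 8:00 = 05:50 on May 11.
Subtract 7 hours 1 minute → departure 22:49 UTC on May 10.
Perth is UTC+8:00: 22:49 + 8:00 = 06:49 on May 11.

06:49 on May 11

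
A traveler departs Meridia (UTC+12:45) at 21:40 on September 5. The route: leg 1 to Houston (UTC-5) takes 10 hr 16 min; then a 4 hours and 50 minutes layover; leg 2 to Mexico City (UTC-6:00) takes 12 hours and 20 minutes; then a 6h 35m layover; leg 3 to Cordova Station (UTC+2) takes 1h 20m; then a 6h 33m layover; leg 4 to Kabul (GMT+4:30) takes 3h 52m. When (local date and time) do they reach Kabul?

11:11 on Sep 7

Convert departure to UTC: 21:40 − 12:45 = 08:55 UTC on Sep 5.
Add 10 hours 16 minutes leg 1 → 19:11 UTC.
Add 4 hours 50 minutes layover in Houston → 00:01 UTC (Sep 6).
Add 12 hours 20 minutes leg 2 → 12:21 UTC.
Add 6 hours and 35 minutes layover in Mexico City → 18:56 UTC.
Add 1 hour and 20 minutes leg 3 → 20:16 UTC.
Add 6 hours 33 minutes layover in Cordova Station → 02:49 UTC (Sep 7).
Add 3 hours 52 minutes leg 4 → 06:41 UTC.
Kabul is UTC+4:30, so local arrival = 06:41 + 4:30 = 11:11 on Sep 7.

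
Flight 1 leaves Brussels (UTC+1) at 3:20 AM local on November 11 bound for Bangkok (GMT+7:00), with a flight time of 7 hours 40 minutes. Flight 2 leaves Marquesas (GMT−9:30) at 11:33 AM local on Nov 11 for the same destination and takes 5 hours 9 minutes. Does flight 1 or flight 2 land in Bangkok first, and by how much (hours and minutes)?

the first, by 16 hours 12 minutes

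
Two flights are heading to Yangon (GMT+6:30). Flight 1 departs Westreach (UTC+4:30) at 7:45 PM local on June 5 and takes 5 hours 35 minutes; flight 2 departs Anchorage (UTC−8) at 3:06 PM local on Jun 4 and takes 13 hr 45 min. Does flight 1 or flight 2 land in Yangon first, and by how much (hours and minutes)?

the second, by 7 hours 59 minutes

Flight 1 in UTC: 7:45 PM − 4:30 = 3:15 PM on Jun 5.
+5 hours and 35 minutes → arrive 8:50 PM UTC on Jun 5.
Flight 2 in UTC: 3:06 PM + 8:00 = 11:06 PM on Jun 4.
+13 hours and 45 minutes → arrive 12:51 PM UTC on Jun 5.
Flight 2 lands earlier by 7 hours 59 minutes.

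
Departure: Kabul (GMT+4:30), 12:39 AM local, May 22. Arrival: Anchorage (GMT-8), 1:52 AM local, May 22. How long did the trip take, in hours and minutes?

13 hours 43 minutes

Anchorage is 12:30 behind Kabul.
Clock-face elapsed time (ignoring zones) is 1 hour 13 minutes.
Actual elapsed = 1 hour 13 minutes + 12:30 = 13 hours 43 minutes.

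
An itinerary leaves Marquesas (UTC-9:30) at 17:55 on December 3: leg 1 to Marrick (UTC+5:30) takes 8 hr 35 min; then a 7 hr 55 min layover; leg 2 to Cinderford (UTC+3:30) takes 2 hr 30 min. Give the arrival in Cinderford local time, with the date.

01:55 on December 5

Convert departure to UTC: 17:55 + 9:30 = 03:25 UTC on Dec 4.
Add 8 hours and 35 minutes leg 1 → 12:00 UTC.
Add 7 hours and 55 minutes layover in Marrick → 19:55 UTC.
Add 2 hours 30 minutes leg 2 → 22:25 UTC.
Cinderford is UTC+3:30, so local arrival = 22:25 + 3:30 = 01:55 on Dec 5.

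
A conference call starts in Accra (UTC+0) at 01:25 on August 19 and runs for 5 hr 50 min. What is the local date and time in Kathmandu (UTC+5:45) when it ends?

13:00 on Aug 19

Accra is at UTC+0, so start is already 01:25 UTC on Aug 19.
Add 5 hours and 50 minutes duration → 07:15 UTC.
Kathmandu is UTC+5:45, so local end time = 07:15 + 5:45 = 13:00 on Aug 19.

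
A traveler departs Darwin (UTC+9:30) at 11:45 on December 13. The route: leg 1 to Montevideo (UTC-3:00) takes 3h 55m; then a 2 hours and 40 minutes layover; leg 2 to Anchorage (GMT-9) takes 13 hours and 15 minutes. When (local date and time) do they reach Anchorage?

13:05 on December 13

Convert departure to UTC: 11:45 − 9:30 = 02:15 UTC on Dec 13.
Add 3 hours and 55 minutes leg 1 → 06:10 UTC.
Add 2 hours and 40 minutes layover in Montevideo → 08:50 UTC.
Add 13 hours 15 minutes leg 2 → 22:05 UTC.
Anchorage is UTC−9:00, so local arrival = 22:05 − 9:00 = 13:05 on Dec 13.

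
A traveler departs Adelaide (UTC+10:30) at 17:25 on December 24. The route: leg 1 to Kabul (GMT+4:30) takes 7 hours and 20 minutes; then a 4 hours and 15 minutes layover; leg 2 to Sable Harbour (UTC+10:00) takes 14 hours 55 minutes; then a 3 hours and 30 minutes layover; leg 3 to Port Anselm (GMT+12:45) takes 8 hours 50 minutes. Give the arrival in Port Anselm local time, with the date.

10:30 on Dec 26

Convert departure to UTC: 17:25 − 10:30 = 06:55 UTC on Dec 24.
Add 7 hours and 20 minutes leg 1 → 14:15 UTC.
Add 4 hours and 15 minutes layover in Kabul → 18:30 UTC.
Add 14 hours 55 minutes leg 2 → 09:25 UTC (Dec 25).
Add 3 hours and 30 minutes layover in Sable Harbour → 12:55 UTC.
Add 8 hours and 50 minutes leg 3 → 21:45 UTC.
Port Anselm is UTC+12:45, so local arrival = 21:45 + 12:45 = 10:30 on Dec 26.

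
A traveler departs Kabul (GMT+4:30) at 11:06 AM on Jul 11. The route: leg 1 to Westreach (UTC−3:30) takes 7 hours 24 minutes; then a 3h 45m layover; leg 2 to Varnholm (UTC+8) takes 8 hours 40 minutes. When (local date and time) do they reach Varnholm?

10:25 AM on Jul 12

Convert departure to UTC: 11:06 AM − 4:30 = 6:36 AM UTC on Jul 11.
Add 7 hours and 24 minutes leg 1 → 2:00 PM UTC.
Add 3 hours and 45 minutes layover in Westreach → 5:45 PM UTC.
Add 8 hours and 40 minutes leg 2 → 2:25 AM UTC (Jul 12).
Varnholm is UTC+8:00, so local arrival = 2:25 AM + 8:00 = 10:25 AM on Jul 12.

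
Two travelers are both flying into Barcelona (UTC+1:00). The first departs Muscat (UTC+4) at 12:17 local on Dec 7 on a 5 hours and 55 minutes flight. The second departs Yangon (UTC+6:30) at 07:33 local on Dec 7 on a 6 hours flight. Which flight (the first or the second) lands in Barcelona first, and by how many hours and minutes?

the second, by 7 hours 9 minutes

Flight 1 in UTC: 12:17 − 4:00 = 08:17 on Dec 7.
+5 hours and 55 minutes → arrive 14:12 UTC on Dec 7.
Flight 2 in UTC: 07:33 − 6:30 = 01:03 on Dec 7.
+6 hours → arrive 07:03 UTC on Dec 7.
Flight 2 lands earlier by 7 hours 9 minutes.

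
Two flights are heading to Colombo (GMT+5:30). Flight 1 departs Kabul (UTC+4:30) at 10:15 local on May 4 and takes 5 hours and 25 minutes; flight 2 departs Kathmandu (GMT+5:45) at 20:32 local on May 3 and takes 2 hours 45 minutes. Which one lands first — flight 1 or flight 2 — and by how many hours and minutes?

Flight 1 in UTC: 10:15 − 4:30 = 05:45 on May 4.
+5 hours and 25 minutes → arrive 11:10 UTC on May 4.
Flight 2 in UTC: 20:32 − 5:45 = 14:47 on May 3.
+2 hours and 45 minutes → arrive 17:32 UTC on May 3.
Flight 2 lands earlier by 17 hours 38 minutes.

the second, by 17 hours 38 minutes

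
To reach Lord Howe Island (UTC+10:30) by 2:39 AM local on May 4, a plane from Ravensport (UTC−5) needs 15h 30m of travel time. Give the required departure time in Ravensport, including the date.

7:39 PM on May 2

Target arrival in UTC: 2:39 AM − 10:30 = 4:09 PM on May 3.
Subtract 15 hours 30 minutes → departure 12:39 AM UTC on May 3.
Ravensport is UTC−5:00: 12:39 AM − 5:00 = 7:39 PM on May 2.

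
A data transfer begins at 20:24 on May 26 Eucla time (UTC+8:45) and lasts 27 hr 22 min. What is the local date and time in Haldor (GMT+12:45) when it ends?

Convert start to UTC: 20:24 − 8:45 = 11:39 UTC on May 26.
Add 27 hours and 22 minutes duration → 15:01 UTC (May 27).
Haldor is UTC+12:45, so local end time = 15:01 + 12:45 = 03:46 on May 28.

03:46 on May 28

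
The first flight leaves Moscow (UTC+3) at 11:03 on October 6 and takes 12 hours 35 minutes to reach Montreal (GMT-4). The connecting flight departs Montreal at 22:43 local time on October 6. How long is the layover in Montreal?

6 hours 5 minutes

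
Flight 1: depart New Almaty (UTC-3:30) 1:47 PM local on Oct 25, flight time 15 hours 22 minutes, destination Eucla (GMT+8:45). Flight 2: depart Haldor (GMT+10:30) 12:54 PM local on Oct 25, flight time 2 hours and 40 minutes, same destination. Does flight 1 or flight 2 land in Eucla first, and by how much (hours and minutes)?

the second, by 27 hours 35 minutes

Flight 1 in UTC: 1:47 PM + 3:30 = 5:17 PM on Oct 25.
+15 hours 22 minutes → arrive 8:39 AM UTC on Oct 26.
Flight 2 in UTC: 12:54 PM − 10:30 = 2:24 AM on Oct 25.
+2 hours 40 minutes → arrive 5:04 AM UTC on Oct 25.
Flight 2 lands earlier by 27 hours 35 minutes.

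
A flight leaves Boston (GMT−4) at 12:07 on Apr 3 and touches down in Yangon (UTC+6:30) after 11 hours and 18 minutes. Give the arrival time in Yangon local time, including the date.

Convert departure to UTC: 12:07 + 4:00 = 16:07 UTC on Apr 3.
Add 11 hours and 18 minutes travel time → 03:25 UTC (Apr 4).
Yangon is UTC+6:30, so local arrival = 03:25 + 6:30 = 09:55 on Apr 4.

09:55 on April 4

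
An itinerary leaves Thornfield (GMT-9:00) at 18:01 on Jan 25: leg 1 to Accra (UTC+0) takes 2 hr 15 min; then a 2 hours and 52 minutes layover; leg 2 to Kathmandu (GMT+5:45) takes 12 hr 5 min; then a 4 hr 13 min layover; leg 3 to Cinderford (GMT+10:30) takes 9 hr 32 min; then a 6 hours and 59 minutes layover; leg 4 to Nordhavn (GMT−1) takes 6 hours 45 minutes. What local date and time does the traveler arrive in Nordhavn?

Convert departure to UTC: 18:01 + 9:00 = 03:01 UTC on Jan 26.
Add 2 hours 15 minutes leg 1 → 05:16 UTC.
Add 2 hours and 52 minutes layover in Accra → 08:08 UTC.
Add 12 hours 5 minutes leg 2 → 20:13 UTC.
Add 4 hours and 13 minutes layover in Kathmandu → 00:26 UTC (Jan 27).
Add 9 hours and 32 minutes leg 3 → 09:58 UTC.
Add 6 hours 59 minutes layover in Cinderford → 16:57 UTC.
Add 6 hours and 45 minutes leg 4 → 23:42 UTC.
Nordhavn is UTC−1:00, so local arrival = 23:42 − 1:00 = 22:42 on Jan 27.

22:42 on January 27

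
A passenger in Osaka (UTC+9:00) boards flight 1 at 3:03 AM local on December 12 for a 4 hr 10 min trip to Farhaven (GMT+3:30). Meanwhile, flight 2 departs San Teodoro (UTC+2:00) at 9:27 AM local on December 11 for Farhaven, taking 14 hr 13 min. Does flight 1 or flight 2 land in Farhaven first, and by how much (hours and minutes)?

the second, by 33 minutes

Flight 1 in UTC: 3:03 AM − 9:00 = 6:03 PM on Dec 11.
+4 hours and 10 minutes → arrive 10:13 PM UTC on Dec 11.
Flight 2 in UTC: 9:27 AM − 2:00 = 7:27 AM on Dec 11.
+14 hours and 13 minutes → arrive 9:40 PM UTC on Dec 11.
Flight 2 lands earlier by 33 minutes.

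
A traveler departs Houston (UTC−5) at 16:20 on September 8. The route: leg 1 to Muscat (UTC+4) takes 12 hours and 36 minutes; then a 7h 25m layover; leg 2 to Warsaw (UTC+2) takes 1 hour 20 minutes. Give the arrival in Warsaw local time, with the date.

Convert departure to UTC: 16:20 + 5:00 = 21:20 UTC on Sep 8.
Add 12 hours and 36 minutes leg 1 → 09:56 UTC (Sep 9).
Add 7 hours 25 minutes layover in Muscat → 17:21 UTC.
Add 1 hour and 20 minutes leg 2 → 18:41 UTC.
Warsaw is UTC+2:00, so local arrival = 18:41 + 2:00 = 20:41 on Sep 9.

20:41 on September 9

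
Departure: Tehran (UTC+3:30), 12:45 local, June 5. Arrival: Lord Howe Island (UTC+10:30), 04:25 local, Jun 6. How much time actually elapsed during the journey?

Lord Howe Island is 7:00 ahead of Tehran.
Clock-face elapsed time (ignoring zones) is 15 hours 40 minutes.
Actual elapsed = 15 hours 40 minutes − 7:00 = 8 hours 40 minutes.

8 hours 40 minutes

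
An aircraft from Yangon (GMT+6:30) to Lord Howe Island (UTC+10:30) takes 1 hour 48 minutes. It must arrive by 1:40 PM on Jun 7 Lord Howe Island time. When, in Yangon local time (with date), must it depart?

7:52 AM on June 7

Target arrival in UTC: 1:40 PM − 10:30 = 3:10 AM on Jun 7.
Subtract 1 hour and 48 minutes → departure 1:22 AM UTC on Jun 7.
Yangon is UTC+6:30: 1:22 AM + 6:30 = 7:52 AM on Jun 7.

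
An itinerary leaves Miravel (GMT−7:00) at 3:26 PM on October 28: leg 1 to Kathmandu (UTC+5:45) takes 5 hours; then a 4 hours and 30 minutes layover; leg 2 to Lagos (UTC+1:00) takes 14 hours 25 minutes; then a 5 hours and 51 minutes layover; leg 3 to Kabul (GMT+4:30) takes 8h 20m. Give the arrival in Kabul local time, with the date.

5:02 PM on October 30

Convert departure to UTC: 3:26 PM + 7:00 = 10:26 PM UTC on Oct 28.
Add 5 hours leg 1 → 3:26 AM UTC (Oct 29).
Add 4 hours 30 minutes layover in Kathmandu → 7:56 AM UTC.
Add 14 hours and 25 minutes leg 2 → 10:21 PM UTC.
Add 5 hours 51 minutes layover in Lagos → 4:12 AM UTC (Oct 30).
Add 8 hours 20 minutes leg 3 → 12:32 PM UTC.
Kabul is UTC+4:30, so local arrival = 12:32 PM + 4:30 = 5:02 PM on Oct 30.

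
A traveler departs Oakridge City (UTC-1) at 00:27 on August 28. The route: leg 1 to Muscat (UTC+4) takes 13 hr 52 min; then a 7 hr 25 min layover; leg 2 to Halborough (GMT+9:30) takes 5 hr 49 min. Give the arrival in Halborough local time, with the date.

14:03 on August 29

Convert departure to UTC: 00:27 + 1:00 = 01:27 UTC on Aug 28.
Add 13 hours 52 minutes leg 1 → 15:19 UTC.
Add 7 hours 25 minutes layover in Muscat → 22:44 UTC.
Add 5 hours 49 minutes leg 2 → 04:33 UTC (Aug 29).
Halborough is UTC+9:30, so local arrival = 04:33 + 9:30 = 14:03 on Aug 29.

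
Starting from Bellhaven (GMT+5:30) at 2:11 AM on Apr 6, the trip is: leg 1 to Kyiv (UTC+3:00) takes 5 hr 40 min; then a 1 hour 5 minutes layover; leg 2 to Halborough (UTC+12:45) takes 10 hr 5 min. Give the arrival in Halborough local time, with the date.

Convert departure to UTC: 2:11 AM − 5:30 = 8:41 PM UTC on Apr 5.
Add 5 hours and 40 minutes leg 1 → 2:21 AM UTC (Apr 6).
Add 1 hour and 5 minutes layover in Kyiv → 3:26 AM UTC.
Add 10 hours 5 minutes leg 2 → 1:31 PM UTC.
Halborough is UTC+12:45, so local arrival = 1:31 PM + 12:45 = 2:16 AM on Apr 7.

2:16 AM on Apr 7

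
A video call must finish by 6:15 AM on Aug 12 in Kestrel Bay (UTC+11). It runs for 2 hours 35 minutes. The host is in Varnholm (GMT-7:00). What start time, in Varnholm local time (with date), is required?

9:40 AM on August 11

Target end time in UTC: 6:15 AM − 11:00 = 7:15 PM on Aug 11.
Subtract 2 hours and 35 minutes → start 4:40 PM UTC on Aug 11.
Varnholm is UTC−7:00: 4:40 PM − 7:00 = 9:40 AM on Aug 11.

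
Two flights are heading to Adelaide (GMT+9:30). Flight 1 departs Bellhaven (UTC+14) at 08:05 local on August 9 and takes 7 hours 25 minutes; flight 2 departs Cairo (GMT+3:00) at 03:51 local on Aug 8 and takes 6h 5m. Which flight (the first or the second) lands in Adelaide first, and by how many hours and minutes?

Flight 1 in UTC: 08:05 − 14:00 = 18:05 on Aug 8.
+7 hours 25 minutes → arrive 01:30 UTC on Aug 9.
Flight 2 in UTC: 03:51 − 3:00 = 00:51 on Aug 8.
+6 hours 5 minutes → arrive 06:56 UTC on Aug 8.
Flight 2 lands earlier by 18 hours 34 minutes.

the second, by 18 hours 34 minutes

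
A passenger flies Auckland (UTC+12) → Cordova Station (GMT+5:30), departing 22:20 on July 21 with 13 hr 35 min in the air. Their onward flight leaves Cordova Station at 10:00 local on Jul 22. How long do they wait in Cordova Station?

Convert departure to UTC: 22:20 − 12:00 = 10:20 UTC on Jul 21.
Add 13 hours and 35 minutes flight time → 23:55 UTC.
Cordova Station is UTC+5:30, so local arrival = 23:55 + 5:30 = 05:25 on Jul 22.
Layover = 10:00 − 05:25 = 4 hours 35 minutes.

4 hours 35 minutes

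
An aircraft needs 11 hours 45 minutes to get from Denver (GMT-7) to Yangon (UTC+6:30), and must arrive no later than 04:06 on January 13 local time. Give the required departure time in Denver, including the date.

Target arrival in UTC: 04:06 − 6:30 = 21:36 on Jan 12.
Subtract 11 hours and 45 minutes → departure 09:51 UTC on Jan 12.
Denver is UTC−7:00: 09:51 − 7:00 = 02:51 on Jan 12.

02:51 on January 12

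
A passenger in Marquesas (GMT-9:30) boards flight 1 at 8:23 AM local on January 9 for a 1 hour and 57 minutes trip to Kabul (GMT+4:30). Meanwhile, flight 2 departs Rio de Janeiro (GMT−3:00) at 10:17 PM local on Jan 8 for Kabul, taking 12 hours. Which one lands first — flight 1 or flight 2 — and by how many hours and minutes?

Flight 1 in UTC: 8:23 AM + 9:30 = 5:53 PM on Jan 9.
+1 hour 57 minutes → arrive 7:50 PM UTC on Jan 9.
Flight 2 in UTC: 10:17 PM + 3:00 = 1:17 AM on Jan 9.
+12 hours → arrive 1:17 PM UTC on Jan 9.
Flight 2 lands earlier by 6 hours 33 minutes.

the second, by 6 hours 33 minutes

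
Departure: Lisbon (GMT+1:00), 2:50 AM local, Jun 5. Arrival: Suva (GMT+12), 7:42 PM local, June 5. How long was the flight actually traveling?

5 hours 52 minutes

Departure in UTC: 2:50 AM − 1:00 = 1:50 AM on Jun 5.
Arrival in UTC: 7:42 PM − 12:00 = 7:42 AM on Jun 5.
Elapsed = 7:42 AM − 1:50 AM = 5 hours 52 minutes.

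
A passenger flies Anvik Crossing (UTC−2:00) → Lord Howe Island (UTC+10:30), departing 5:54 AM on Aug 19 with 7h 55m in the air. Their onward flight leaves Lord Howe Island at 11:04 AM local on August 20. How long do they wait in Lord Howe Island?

Convert departure to UTC: 5:54 AM + 2:00 = 7:54 AM UTC on Aug 19.
Add 7 hours 55 minutes flight time → 3:49 PM UTC.
Lord Howe Island is UTC+10:30, so local arrival = 3:49 PM + 10:30 = 2:19 AM on Aug 20.
Layover = 11:04 AM − 2:19 AM = 8 hours 45 minutes.

8 hours 45 minutes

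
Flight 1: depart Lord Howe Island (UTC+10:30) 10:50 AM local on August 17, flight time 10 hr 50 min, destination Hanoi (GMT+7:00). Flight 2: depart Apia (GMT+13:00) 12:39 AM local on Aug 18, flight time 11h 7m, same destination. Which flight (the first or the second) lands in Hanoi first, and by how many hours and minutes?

the first, by 11 hours 36 minutes

Flight 1 in UTC: 10:50 AM − 10:30 = 12:20 AM on Aug 17.
+10 hours 50 minutes → arrive 11:10 AM UTC on Aug 17.
Flight 2 in UTC: 12:39 AM − 13:00 = 11:39 AM on Aug 17.
+11 hours 7 minutes → arrive 10:46 PM UTC on Aug 17.
Flight 1 lands earlier by 11 hours 36 minutes.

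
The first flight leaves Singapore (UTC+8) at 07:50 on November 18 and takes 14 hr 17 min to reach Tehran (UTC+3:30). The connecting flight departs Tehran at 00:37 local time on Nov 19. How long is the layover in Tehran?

Convert departure to UTC: 07:50 − 8:00 = 23:50 UTC on Nov 17.
Add 14 hours 17 minutes flight time → 14:07 UTC (Nov 18).
Tehran is UTC+3:30, so local arrival = 14:07 + 3:30 = 17:37 on Nov 18.
Layover = 00:37 − 17:37 (+1 day) = 7 hours.

7 hours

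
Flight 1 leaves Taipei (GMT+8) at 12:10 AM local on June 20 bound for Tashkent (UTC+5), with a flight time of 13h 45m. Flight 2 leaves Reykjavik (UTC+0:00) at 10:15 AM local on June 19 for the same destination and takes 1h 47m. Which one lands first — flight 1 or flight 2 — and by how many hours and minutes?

Flight 1 in UTC: 12:10 AM − 8:00 = 4:10 PM on Jun 19.
+13 hours 45 minutes → arrive 5:55 AM UTC on Jun 20.
Flight 2 departs at 10:15 AM UTC (Jun 19).
+1 hour and 47 minutes → arrive 12:02 PM UTC on Jun 19.
Flight 2 lands earlier by 17 hours 53 minutes.

the second, by 17 hours 53 minutes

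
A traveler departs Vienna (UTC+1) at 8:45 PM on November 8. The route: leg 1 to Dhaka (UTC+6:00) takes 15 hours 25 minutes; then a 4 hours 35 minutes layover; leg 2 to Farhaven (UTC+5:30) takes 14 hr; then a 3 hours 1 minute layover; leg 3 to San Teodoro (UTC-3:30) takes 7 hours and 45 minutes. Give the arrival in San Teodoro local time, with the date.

1:01 PM on November 10

Convert departure to UTC: 8:45 PM − 1:00 = 7:45 PM UTC on Nov 8.
Add 15 hours and 25 minutes leg 1 → 11:10 AM UTC (Nov 9).
Add 4 hours and 35 minutes layover in Dhaka → 3:45 PM UTC.
Add 14 hours leg 2 → 5:45 AM UTC (Nov 10).
Add 3 hours 1 minute layover in Farhaven → 8:46 AM UTC.
Add 7 hours and 45 minutes leg 3 → 4:31 PM UTC.
San Teodoro is UTC−3:30, so local arrival = 4:31 PM − 3:30 = 1:01 PM on Nov 10.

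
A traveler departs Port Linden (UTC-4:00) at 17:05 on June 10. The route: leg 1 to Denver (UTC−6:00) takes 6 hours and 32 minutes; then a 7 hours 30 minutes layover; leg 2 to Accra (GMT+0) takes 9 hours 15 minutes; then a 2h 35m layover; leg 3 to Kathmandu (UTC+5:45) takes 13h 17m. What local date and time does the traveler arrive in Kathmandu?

17:59 on June 12

Convert departure to UTC: 17:05 + 4:00 = 21:05 UTC on Jun 10.
Add 6 hours 32 minutes leg 1 → 03:37 UTC (Jun 11).
Add 7 hours 30 minutes layover in Denver → 11:07 UTC.
Add 9 hours 15 minutes leg 2 → 20:22 UTC.
Add 2 hours and 35 minutes layover in Accra → 22:57 UTC.
Add 13 hours 17 minutes leg 3 → 12:14 UTC (Jun 12).
Kathmandu is UTC+5:45, so local arrival = 12:14 + 5:45 = 17:59 on Jun 12.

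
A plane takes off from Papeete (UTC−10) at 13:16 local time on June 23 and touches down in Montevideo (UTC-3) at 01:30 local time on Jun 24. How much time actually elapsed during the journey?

5 hours 14 minutes

Montevideo is 7:00 ahead of Papeete.
Clock-face elapsed time (ignoring zones) is 12 hours 14 minutes.
Actual elapsed = 12 hours 14 minutes − 7:00 = 5 hours 14 minutes.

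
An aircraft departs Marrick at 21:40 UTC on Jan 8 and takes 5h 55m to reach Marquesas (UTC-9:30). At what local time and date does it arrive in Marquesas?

18:05 on January 8

Departure is given in UTC: 21:40 on Jan 8.
Add 5 hours 55 minutes → 03:35 UTC (Jan 9).
Marquesas is UTC−9:30: 03:35 − 9:30 = 18:05 on Jan 8.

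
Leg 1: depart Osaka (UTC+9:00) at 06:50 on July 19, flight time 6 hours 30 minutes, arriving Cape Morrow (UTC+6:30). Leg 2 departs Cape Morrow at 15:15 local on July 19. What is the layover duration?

Convert departure to UTC: 06:50 − 9:00 = 21:50 UTC on Jul 18.
Add 6 hours 30 minutes flight time → 04:20 UTC (Jul 19).
Cape Morrow is UTC+6:30, so local arrival = 04:20 + 6:30 = 10:50 on Jul 19.
Layover = 15:15 − 10:50 = 4 hours 25 minutes.

4 hours 25 minutes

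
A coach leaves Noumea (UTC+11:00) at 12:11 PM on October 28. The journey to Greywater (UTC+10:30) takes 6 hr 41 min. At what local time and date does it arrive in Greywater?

Greywater is 0:30 behind Noumea.
After 6 hours 41 minutes it is 6:52 PM in Noumea.
Shift by the zone difference: 6:52 PM − 0:30 = 6:22 PM on Oct 28 in Greywater.

6:22 PM on Oct 28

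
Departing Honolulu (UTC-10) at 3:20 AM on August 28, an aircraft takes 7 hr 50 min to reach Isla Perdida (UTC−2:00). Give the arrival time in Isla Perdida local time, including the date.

7:10 PM on August 28

Convert departure to UTC: 3:20 AM + 10:00 = 1:20 PM UTC on Aug 28.
Add 7 hours 50 minutes travel time → 9:10 PM UTC.
Isla Perdida is UTC−2:00, so local arrival = 9:10 PM − 2:00 = 7:10 PM on Aug 28.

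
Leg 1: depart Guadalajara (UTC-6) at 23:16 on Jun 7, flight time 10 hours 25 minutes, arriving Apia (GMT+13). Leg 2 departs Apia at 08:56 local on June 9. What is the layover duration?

4 hours 15 minutes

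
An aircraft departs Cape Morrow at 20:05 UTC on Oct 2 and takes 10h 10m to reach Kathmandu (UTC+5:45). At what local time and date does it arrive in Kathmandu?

Departure is given in UTC: 20:05 on Oct 2.
Add 10 hours and 10 minutes → 06:15 UTC (Oct 3).
Kathmandu is UTC+5:45: 06:15 + 5:45 = 12:00 on Oct 3.

12:00 on October 3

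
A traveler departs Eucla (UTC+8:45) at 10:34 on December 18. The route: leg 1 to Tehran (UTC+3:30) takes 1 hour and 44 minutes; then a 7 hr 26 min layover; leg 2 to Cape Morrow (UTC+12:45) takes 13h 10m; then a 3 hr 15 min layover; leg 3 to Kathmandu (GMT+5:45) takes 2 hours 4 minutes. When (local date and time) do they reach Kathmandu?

Convert departure to UTC: 10:34 − 8:45 = 01:49 UTC on Dec 18.
Add 1 hour 44 minutes leg 1 → 03:33 UTC.
Add 7 hours and 26 minutes layover in Tehran → 10:59 UTC.
Add 13 hours and 10 minutes leg 2 → 00:09 UTC (Dec 19).
Add 3 hours 15 minutes layover in Cape Morrow → 03:24 UTC.
Add 2 hours and 4 minutes leg 3 → 05:28 UTC.
Kathmandu is UTC+5:45, so local arrival = 05:28 + 5:45 = 11:13 on Dec 19.

11:13 on December 19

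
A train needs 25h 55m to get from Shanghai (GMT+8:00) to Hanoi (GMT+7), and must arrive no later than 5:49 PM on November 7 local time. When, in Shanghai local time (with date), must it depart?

Target arrival in UTC: 5:49 PM − 7:00 = 10:49 AM on Nov 7.
Subtract 25 hours 55 minutes → departure 8:54 AM UTC on Nov 6.
Shanghai is UTC+8:00: 8:54 AM + 8:00 = 4:54 PM on Nov 6.

4:54 PM on November 6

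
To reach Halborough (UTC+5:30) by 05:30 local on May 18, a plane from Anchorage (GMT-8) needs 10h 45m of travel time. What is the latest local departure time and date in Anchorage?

05:15 on May 17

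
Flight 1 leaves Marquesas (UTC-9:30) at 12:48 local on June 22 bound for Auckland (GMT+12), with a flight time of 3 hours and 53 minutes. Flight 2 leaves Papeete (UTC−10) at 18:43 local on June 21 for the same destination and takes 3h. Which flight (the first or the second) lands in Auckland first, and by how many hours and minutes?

the second, by 18 hours 28 minutes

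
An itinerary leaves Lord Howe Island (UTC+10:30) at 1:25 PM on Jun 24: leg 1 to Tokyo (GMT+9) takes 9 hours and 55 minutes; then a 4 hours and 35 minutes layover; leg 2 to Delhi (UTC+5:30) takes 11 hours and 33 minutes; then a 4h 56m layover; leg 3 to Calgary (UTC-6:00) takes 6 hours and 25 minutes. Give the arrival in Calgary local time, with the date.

10:19 AM on June 25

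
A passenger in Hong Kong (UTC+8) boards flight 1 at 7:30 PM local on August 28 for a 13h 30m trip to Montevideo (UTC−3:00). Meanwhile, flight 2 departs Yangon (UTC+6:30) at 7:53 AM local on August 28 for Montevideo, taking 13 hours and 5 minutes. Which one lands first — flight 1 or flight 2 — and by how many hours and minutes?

Flight 1 in UTC: 7:30 PM − 8:00 = 11:30 AM on Aug 28.
+13 hours and 30 minutes → arrive 1:00 AM UTC on Aug 29.
Flight 2 in UTC: 7:53 AM − 6:30 = 1:23 AM on Aug 28.
+13 hours and 5 minutes → arrive 2:28 PM UTC on Aug 28.
Flight 2 lands earlier by 10 hours 32 minutes.

the second, by 10 hours 32 minutes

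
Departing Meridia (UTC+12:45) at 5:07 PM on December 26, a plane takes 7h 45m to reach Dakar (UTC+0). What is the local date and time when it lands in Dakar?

12:07 PM on Dec 26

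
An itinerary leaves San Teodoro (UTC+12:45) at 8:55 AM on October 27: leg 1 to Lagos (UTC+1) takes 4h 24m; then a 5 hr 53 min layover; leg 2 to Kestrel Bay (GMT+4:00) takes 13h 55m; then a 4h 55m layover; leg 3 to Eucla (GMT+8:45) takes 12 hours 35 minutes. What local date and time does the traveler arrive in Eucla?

Convert departure to UTC: 8:55 AM − 12:45 = 8:10 PM UTC on Oct 26.
Add 4 hours and 24 minutes leg 1 → 12:34 AM UTC (Oct 27).
Add 5 hours and 53 minutes layover in Lagos → 6:27 AM UTC.
Add 13 hours 55 minutes leg 2 → 8:22 PM UTC.
Add 4 hours 55 minutes layover in Kestrel Bay → 1:17 AM UTC (Oct 28).
Add 12 hours 35 minutes leg 3 → 1:52 PM UTC.
Eucla is UTC+8:45, so local arrival = 1:52 PM + 8:45 = 10:37 PM on Oct 28.

10:37 PM on October 28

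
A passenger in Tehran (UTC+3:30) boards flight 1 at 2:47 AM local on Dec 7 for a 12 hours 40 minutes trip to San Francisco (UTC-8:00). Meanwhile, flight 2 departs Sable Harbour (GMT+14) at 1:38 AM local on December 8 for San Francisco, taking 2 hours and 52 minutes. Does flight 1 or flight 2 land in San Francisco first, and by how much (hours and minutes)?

Flight 1 in UTC: 2:47 AM − 3:30 = 11:17 PM on Dec 6.
+12 hours and 40 minutes → arrive 11:57 AM UTC on Dec 7.
Flight 2 in UTC: 1:38 AM − 14:00 = 11:38 AM on Dec 7.
+2 hours 52 minutes → arrive 2:30 PM UTC on Dec 7.
Flight 1 lands earlier by 2 hours 33 minutes.

the first, by 2 hours 33 minutes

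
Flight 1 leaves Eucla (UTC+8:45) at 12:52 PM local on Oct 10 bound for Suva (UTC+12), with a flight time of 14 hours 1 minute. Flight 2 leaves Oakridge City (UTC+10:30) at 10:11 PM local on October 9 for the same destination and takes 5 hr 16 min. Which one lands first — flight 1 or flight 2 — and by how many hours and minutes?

the second, by 25 hours 11 minutes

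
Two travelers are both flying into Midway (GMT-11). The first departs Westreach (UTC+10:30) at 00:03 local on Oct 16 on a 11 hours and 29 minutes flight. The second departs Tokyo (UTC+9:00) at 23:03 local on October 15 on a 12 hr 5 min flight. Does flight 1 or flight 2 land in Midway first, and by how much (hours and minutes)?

Flight 1 in UTC: 00:03 − 10:30 = 13:33 on Oct 15.
+11 hours 29 minutes → arrive 01:02 UTC on Oct 16.
Flight 2 in UTC: 23:03 − 9:00 = 14:03 on Oct 15.
+12 hours and 5 minutes → arrive 02:08 UTC on Oct 16.
Flight 1 lands earlier by 1 hour 6 minutes.

the first, by 1 hour 6 minutes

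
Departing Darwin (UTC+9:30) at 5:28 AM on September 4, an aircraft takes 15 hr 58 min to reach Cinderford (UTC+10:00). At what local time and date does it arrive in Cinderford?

9:56 PM on September 4

Convert departure to UTC: 5:28 AM − 9:30 = 7:58 PM UTC on Sep 3.
Add 15 hours 58 minutes travel time → 11:56 AM UTC (Sep 4).
Cinderford is UTC+10:00, so local arrival = 11:56 AM + 10:00 = 9:56 PM on Sep 4.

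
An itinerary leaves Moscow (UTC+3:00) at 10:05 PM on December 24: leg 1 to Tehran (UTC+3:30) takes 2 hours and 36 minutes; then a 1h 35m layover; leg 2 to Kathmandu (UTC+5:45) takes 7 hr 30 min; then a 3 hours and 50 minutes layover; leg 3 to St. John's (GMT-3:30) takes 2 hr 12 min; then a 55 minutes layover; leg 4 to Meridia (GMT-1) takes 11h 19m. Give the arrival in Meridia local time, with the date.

Convert departure to UTC: 10:05 PM − 3:00 = 7:05 PM UTC on Dec 24.
Add 2 hours and 36 minutes leg 1 → 9:41 PM UTC.
Add 1 hour 35 minutes layover in Tehran → 11:16 PM UTC.
Add 7 hours and 30 minutes leg 2 → 6:46 AM UTC (Dec 25).
Add 3 hours and 50 minutes layover in Kathmandu → 10:36 AM UTC.
Add 2 hours 12 minutes leg 3 → 12:48 PM UTC.
Add 55 minutes layover in St. John's → 1:43 PM UTC.
Add 11 hours 19 minutes leg 4 → 1:02 AM UTC (Dec 26).
Meridia is UTC−1:00, so local arrival = 1:02 AM − 1:00 = 12:02 AM on Dec 26.

12:02 AM on December 26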